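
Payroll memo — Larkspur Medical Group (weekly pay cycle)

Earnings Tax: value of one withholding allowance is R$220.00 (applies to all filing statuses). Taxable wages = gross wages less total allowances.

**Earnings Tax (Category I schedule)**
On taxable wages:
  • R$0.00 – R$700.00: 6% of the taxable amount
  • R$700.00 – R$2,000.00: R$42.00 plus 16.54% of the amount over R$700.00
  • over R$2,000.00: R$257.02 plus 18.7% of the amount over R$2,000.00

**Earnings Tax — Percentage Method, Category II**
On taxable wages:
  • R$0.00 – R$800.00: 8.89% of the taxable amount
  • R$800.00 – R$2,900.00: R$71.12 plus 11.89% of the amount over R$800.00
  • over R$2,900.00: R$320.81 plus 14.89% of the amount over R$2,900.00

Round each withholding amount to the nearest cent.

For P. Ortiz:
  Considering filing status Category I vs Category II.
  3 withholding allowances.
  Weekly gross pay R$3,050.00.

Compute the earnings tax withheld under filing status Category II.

Earnings Tax (Category II): taxable = R$3,050.00 − 3×R$220.00 = R$2,390.00
  R$71.12 + 11.89% × (R$2,390.00 − R$800.00) = R$71.12 + 11.89% × R$1,590.00 = R$260.17

R$260.17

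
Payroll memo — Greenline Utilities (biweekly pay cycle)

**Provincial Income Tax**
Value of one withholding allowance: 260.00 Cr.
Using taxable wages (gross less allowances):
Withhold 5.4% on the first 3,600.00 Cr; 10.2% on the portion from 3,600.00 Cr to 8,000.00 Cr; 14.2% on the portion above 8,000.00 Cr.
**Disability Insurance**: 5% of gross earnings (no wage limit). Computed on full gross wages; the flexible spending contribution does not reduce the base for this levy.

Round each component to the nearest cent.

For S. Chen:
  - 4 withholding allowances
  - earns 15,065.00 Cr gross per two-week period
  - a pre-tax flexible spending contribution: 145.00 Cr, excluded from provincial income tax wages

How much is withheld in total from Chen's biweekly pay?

2,231.41 Cr

Provincial Income Tax: taxable = 15,065.00 Cr − 145.00 Cr − 4×260.00 Cr = 13,880.00 Cr
  643.20 Cr + 14.2% × (13,880.00 Cr − 8,000.00 Cr) = 643.20 Cr + 14.2% × 5,880.00 Cr = 1,478.16 Cr
Disability Insurance: 5% × 15,065.00 Cr = 753.25 Cr
Total: 1,478.16 Cr + 753.25 Cr = 2,231.41 Cr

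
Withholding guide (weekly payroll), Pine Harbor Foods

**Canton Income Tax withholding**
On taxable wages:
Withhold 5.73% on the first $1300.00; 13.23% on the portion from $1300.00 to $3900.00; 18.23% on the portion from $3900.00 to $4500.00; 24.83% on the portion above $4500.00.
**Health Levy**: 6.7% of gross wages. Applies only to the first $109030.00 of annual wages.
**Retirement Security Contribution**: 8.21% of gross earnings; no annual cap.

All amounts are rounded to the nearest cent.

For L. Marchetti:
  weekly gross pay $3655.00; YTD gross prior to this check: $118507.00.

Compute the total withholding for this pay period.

$686.14

Canton Income Tax: taxable = $3655.00
  $74.49 + 13.23% × ($3655.00 − $1300.00) = $74.49 + 13.23% × $2355.00 = $386.06
Health Levy: YTD $118507.00 ≥ cap $109030.00 → $0.00
Retirement Security Contribution: 8.21% × $3655.00 = $300.08
Total: $386.06 + $0.00 + $300.08 = $686.14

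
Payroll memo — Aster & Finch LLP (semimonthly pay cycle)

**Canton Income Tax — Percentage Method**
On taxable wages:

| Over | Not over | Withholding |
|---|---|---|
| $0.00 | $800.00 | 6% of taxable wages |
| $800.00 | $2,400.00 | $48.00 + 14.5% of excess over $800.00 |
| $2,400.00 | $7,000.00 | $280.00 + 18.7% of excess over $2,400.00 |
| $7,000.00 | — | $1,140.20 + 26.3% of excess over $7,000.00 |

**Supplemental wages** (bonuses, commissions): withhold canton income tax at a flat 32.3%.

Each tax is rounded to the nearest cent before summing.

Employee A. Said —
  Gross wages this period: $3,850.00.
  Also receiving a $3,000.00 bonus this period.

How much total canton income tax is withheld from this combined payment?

$1,520.15

Canton Income Tax: taxable = $3,850.00
  $280.00 + 18.7% × ($3,850.00 − $2,400.00) = $280.00 + 18.7% × $1,450.00 = $551.15
Supplemental (32.3% flat on bonus): 32.3% × $3,000.00 = $969.00
Total canton income tax: $551.15 + $969.00 = $1,520.15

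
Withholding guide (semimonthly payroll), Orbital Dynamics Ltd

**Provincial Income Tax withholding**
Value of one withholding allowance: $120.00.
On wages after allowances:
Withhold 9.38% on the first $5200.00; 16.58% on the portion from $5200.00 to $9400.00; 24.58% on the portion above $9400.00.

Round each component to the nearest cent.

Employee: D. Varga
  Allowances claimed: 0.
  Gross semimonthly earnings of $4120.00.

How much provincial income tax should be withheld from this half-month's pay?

$386.46

Provincial Income Tax: taxable = $4120.00
  9.38% × $4120.00 = $386.46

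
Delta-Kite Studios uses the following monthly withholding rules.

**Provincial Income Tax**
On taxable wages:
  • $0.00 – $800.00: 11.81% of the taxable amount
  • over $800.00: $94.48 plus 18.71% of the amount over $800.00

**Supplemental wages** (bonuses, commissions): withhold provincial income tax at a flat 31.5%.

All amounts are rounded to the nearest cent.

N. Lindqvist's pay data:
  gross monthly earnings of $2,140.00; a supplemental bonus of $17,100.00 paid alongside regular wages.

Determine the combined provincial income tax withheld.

$5,731.69

Provincial Income Tax: taxable = $2,140.00
  $94.48 + 18.71% × ($2,140.00 − $800.00) = $94.48 + 18.71% × $1,340.00 = $345.19
Supplemental (31.5% flat on bonus): 31.5% × $17,100.00 = $5,386.50
Total provincial income tax: $345.19 + $5,386.50 = $5,731.69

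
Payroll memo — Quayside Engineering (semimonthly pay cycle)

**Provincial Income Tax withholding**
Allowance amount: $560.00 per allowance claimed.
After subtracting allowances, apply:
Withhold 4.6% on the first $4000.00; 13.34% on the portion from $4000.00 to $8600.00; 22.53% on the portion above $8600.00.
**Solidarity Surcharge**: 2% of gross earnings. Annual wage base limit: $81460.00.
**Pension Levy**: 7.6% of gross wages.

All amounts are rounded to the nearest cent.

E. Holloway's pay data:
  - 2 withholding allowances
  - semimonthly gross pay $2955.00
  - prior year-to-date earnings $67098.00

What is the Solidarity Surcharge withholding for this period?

Solidarity Surcharge: 2% × $2955.00 = $59.10

$59.10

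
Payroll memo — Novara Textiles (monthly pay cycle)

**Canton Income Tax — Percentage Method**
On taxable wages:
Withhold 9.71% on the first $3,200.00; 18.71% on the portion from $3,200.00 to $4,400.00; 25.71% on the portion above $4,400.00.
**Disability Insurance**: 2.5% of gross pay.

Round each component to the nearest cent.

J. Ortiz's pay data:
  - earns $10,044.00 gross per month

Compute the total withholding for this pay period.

$2,237.41

Canton Income Tax: taxable = $10,044.00
  $535.24 + 25.71% × ($10,044.00 − $4,400.00) = $535.24 + 25.71% × $5,644.00 = $1,986.31
Disability Insurance: 2.5% × $10,044.00 = $251.10
Total: $1,986.31 + $251.10 = $2,237.41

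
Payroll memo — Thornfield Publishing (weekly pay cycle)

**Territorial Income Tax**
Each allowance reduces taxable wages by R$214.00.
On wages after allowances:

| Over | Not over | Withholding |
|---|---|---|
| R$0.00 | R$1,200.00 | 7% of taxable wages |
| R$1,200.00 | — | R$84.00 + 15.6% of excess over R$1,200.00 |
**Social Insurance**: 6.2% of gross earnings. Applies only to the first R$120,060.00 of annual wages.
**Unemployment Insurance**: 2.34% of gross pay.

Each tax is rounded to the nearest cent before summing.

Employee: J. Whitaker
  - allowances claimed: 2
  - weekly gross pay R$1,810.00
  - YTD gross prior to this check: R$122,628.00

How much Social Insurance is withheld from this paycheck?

R$0.00

Social Insurance: YTD R$122,628.00 ≥ cap R$120,060.00 → R$0.00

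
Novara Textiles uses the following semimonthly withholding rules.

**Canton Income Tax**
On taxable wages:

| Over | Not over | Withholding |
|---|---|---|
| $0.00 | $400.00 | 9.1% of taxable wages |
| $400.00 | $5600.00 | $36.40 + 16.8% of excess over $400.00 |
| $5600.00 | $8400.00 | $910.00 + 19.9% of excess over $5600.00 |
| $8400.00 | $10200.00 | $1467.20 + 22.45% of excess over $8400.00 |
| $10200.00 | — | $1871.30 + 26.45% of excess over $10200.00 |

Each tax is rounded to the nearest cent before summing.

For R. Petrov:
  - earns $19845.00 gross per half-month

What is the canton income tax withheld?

Canton Income Tax: taxable = $19845.00
  $1871.30 + 26.45% × ($19845.00 − $10200.00) = $1871.30 + 26.45% × $9645.00 = $4422.40

$4422.40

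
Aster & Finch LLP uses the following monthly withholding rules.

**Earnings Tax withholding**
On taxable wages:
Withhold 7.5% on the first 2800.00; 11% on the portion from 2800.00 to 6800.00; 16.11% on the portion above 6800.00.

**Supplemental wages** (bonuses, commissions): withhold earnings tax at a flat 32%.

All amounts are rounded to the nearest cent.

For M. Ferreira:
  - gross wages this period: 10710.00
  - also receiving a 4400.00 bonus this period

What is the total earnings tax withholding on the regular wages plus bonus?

Earnings Tax: taxable = 10710.00
  650.00 + 16.11% × (10710.00 − 6800.00) = 650.00 + 16.11% × 3910.00 = 1279.90
Supplemental (32% flat on bonus): 32% × 4400.00 = 1408.00
Total earnings tax: 1279.90 + 1408.00 = 2687.90

2687.90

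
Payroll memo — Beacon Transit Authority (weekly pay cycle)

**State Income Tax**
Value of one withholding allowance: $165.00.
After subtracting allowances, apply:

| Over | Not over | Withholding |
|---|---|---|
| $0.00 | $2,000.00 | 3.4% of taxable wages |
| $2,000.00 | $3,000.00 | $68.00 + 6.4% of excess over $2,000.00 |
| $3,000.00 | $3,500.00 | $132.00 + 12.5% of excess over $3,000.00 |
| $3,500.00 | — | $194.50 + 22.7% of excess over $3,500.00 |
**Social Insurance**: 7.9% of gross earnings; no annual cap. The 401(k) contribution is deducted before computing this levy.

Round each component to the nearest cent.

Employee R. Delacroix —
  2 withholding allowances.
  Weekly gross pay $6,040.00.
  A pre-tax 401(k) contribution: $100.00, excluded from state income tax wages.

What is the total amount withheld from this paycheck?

State Income Tax: taxable = $6,040.00 − $100.00 − 2×$165.00 = $5,610.00
  $194.50 + 22.7% × ($5,610.00 − $3,500.00) = $194.50 + 22.7% × $2,110.00 = $673.47
Social Insurance: 7.9% × $5,940.00 = $469.26
Total: $673.47 + $469.26 = $1,142.73

$1,142.73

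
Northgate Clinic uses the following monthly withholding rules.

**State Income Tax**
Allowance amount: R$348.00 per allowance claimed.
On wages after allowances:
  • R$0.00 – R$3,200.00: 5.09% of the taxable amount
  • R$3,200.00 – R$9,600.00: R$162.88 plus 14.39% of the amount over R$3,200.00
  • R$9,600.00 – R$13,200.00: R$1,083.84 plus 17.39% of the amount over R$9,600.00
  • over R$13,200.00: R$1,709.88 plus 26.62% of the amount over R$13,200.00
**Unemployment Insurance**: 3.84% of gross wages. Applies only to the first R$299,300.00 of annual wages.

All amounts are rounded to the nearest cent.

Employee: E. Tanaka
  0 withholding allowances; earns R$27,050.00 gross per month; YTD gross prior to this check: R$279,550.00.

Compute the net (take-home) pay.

R$20,894.85

State Income Tax: taxable = R$27,050.00
  R$1,709.88 + 26.62% × (R$27,050.00 − R$13,200.00) = R$1,709.88 + 26.62% × R$13,850.00 = R$5,396.75
Unemployment Insurance: cap R$299,300.00 − YTD R$279,550.00 = R$19,750.00 subject; 3.84% × R$19,750.00 = R$758.40
Total withheld: R$5,396.75 + R$758.40 = R$6,155.15
Net pay: R$27,050.00 − R$6,155.15 = R$20,894.85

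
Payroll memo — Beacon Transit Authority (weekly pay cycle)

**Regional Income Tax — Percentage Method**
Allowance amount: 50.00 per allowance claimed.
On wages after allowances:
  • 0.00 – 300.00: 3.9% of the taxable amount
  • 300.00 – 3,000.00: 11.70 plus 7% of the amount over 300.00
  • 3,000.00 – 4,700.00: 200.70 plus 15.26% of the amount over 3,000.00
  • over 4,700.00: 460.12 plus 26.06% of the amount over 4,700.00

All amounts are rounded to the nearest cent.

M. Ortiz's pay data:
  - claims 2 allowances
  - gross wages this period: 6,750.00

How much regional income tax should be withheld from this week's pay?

Regional Income Tax: taxable = 6,750.00 − 2×50.00 = 6,650.00
  460.12 + 26.06% × (6,650.00 − 4,700.00) = 460.12 + 26.06% × 1,950.00 = 968.29

968.29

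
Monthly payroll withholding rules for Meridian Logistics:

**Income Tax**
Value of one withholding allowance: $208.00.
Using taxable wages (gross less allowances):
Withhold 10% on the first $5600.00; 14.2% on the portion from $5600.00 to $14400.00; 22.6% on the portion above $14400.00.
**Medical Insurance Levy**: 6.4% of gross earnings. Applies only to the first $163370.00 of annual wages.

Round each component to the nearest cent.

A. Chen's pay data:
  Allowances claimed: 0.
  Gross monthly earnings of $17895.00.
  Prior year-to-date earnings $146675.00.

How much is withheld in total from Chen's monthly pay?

$3667.95

Income Tax: taxable = $17895.00
  $1809.60 + 22.6% × ($17895.00 − $14400.00) = $1809.60 + 22.6% × $3495.00 = $2599.47
Medical Insurance Levy: cap $163370.00 − YTD $146675.00 = $16695.00 subject; 6.4% × $16695.00 = $1068.48
Total: $2599.47 + $1068.48 = $3667.95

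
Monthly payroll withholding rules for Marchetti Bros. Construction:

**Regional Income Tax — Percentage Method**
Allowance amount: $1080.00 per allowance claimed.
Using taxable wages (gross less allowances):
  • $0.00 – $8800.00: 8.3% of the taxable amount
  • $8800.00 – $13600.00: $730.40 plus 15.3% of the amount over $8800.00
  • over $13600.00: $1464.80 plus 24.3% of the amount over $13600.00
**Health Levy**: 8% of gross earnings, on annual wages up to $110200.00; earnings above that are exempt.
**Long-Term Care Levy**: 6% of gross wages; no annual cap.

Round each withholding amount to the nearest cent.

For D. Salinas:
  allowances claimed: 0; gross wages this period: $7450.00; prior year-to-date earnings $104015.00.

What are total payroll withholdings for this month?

Regional Income Tax: taxable = $7450.00
  8.3% × $7450.00 = $618.35
Health Levy: cap $110200.00 − YTD $104015.00 = $6185.00 subject; 8% × $6185.00 = $494.80
Long-Term Care Levy: 6% × $7450.00 = $447.00
Total: $618.35 + $494.80 + $447.00 = $1560.15

$1560.15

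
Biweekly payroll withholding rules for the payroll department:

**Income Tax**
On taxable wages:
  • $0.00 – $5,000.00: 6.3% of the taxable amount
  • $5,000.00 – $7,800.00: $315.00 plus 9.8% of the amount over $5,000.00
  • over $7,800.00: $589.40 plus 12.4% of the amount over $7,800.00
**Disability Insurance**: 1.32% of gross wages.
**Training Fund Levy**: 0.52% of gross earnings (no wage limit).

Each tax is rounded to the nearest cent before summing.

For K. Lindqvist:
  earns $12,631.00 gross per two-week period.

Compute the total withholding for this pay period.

Income Tax: taxable = $12,631.00
  $589.40 + 12.4% × ($12,631.00 − $7,800.00) = $589.40 + 12.4% × $4,831.00 = $1,188.44
Disability Insurance: 1.32% × $12,631.00 = $166.73
Training Fund Levy: 0.52% × $12,631.00 = $65.68
Total: $1,188.44 + $166.73 + $65.68 = $1,420.85

$1,420.85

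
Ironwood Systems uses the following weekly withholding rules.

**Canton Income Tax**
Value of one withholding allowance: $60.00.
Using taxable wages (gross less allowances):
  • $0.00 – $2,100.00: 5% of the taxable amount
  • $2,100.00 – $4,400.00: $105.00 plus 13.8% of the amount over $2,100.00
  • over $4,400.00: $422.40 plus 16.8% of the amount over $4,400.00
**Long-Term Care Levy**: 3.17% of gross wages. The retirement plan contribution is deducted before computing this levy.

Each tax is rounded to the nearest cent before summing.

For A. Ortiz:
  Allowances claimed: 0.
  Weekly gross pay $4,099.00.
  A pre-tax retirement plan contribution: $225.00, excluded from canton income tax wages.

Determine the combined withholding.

$472.62

Canton Income Tax: taxable = $4,099.00 − $225.00 = $3,874.00
  $105.00 + 13.8% × ($3,874.00 − $2,100.00) = $105.00 + 13.8% × $1,774.00 = $349.81
Long-Term Care Levy: 3.17% × $3,874.00 = $122.81
Total: $349.81 + $122.81 = $472.62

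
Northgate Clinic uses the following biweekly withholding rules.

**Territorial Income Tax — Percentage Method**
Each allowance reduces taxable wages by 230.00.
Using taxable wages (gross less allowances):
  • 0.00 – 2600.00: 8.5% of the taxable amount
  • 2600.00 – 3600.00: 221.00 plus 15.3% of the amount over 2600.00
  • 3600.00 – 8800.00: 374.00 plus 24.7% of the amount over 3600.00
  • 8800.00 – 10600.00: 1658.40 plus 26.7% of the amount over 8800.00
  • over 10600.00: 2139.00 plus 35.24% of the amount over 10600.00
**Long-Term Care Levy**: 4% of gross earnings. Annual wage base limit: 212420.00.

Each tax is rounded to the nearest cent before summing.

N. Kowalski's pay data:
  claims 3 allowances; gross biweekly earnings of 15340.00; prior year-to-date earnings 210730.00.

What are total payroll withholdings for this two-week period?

3633.82

Territorial Income Tax: taxable = 15340.00 − 3×230.00 = 14650.00
  2139.00 + 35.24% × (14650.00 − 10600.00) = 2139.00 + 35.24% × 4050.00 = 3566.22
Long-Term Care Levy: cap 212420.00 − YTD 210730.00 = 1690.00 subject; 4% × 1690.00 = 67.60
Total: 3566.22 + 67.60 = 3633.82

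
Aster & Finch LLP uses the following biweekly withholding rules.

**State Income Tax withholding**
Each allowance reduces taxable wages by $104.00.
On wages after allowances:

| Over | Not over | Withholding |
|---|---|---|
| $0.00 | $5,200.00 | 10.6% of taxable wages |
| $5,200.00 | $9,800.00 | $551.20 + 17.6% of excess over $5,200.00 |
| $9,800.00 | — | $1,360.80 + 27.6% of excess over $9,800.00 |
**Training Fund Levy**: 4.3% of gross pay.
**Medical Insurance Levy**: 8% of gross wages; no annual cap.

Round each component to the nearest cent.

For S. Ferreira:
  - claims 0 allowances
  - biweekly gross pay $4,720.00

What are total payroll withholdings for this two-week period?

$1,080.88

State Income Tax: taxable = $4,720.00
  10.6% × $4,720.00 = $500.32
Training Fund Levy: 4.3% × $4,720.00 = $202.96
Medical Insurance Levy: 8% × $4,720.00 = $377.60
Total: $500.32 + $202.96 + $377.60 = $1,080.88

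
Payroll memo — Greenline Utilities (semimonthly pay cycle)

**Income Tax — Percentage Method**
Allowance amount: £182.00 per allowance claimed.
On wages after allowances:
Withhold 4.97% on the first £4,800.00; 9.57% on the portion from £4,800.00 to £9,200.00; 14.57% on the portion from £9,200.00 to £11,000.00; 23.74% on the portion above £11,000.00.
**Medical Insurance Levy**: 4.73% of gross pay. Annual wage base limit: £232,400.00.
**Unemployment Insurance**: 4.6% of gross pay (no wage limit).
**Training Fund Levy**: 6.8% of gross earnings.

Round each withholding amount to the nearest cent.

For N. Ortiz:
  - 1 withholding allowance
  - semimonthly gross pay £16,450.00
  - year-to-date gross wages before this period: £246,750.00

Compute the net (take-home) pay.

£12,402.18

Income Tax: taxable = £16,450.00 − 1×£182.00 = £16,268.00
  £921.90 + 23.74% × (£16,268.00 − £11,000.00) = £921.90 + 23.74% × £5,268.00 = £2,172.52
Medical Insurance Levy: YTD £246,750.00 ≥ cap £232,400.00 → £0.00
Unemployment Insurance: 4.6% × £16,450.00 = £756.70
Training Fund Levy: 6.8% × £16,450.00 = £1,118.60
Total withheld: £2,172.52 + £0.00 + £756.70 + £1,118.60 = £4,047.82
Net pay: £16,450.00 − £4,047.82 = £12,402.18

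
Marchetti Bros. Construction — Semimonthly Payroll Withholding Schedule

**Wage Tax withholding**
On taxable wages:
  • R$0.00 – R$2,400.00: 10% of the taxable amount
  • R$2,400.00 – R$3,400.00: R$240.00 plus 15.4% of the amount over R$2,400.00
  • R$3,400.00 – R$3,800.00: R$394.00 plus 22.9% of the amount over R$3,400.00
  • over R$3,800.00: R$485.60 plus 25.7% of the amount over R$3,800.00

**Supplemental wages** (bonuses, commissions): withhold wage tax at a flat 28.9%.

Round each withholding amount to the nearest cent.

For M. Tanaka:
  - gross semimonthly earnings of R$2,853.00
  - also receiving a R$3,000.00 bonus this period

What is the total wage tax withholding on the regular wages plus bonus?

R$1,176.76

Wage Tax: taxable = R$2,853.00
  R$240.00 + 15.4% × (R$2,853.00 − R$2,400.00) = R$240.00 + 15.4% × R$453.00 = R$309.76
Supplemental (28.9% flat on bonus): 28.9% × R$3,000.00 = R$867.00
Total wage tax: R$309.76 + R$867.00 = R$1,176.76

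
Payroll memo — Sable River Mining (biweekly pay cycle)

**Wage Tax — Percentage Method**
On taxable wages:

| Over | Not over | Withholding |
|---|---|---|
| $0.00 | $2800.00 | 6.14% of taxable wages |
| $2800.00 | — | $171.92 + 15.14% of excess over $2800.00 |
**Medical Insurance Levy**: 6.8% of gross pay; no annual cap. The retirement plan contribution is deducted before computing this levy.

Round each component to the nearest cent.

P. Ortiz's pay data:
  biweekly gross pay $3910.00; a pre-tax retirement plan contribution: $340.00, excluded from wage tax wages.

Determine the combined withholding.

Wage Tax: taxable = $3910.00 − $340.00 = $3570.00
  $171.92 + 15.14% × ($3570.00 − $2800.00) = $171.92 + 15.14% × $770.00 = $288.50
Medical Insurance Levy: 6.8% × $3570.00 = $242.76
Total: $288.50 + $242.76 = $531.26

$531.26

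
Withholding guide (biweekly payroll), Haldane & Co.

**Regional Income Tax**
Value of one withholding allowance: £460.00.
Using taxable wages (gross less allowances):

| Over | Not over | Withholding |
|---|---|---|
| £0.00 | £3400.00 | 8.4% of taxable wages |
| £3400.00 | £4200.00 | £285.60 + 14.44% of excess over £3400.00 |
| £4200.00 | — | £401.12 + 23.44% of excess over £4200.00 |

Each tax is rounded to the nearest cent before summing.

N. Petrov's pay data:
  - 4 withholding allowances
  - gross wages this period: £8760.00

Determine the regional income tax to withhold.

£1038.69

Regional Income Tax: taxable = £8760.00 − 4×£460.00 = £6920.00
  £401.12 + 23.44% × (£6920.00 − £4200.00) = £401.12 + 23.44% × £2720.00 = £1038.69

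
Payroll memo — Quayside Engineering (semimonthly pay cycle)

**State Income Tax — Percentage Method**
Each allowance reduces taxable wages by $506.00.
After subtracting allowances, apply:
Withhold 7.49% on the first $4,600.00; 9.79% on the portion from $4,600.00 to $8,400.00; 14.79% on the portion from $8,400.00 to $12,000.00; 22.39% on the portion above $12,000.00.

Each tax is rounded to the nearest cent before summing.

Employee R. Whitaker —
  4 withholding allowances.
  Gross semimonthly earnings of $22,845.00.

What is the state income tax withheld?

State Income Tax: taxable = $22,845.00 − 4×$506.00 = $20,821.00
  $1,249.00 + 22.39% × ($20,821.00 − $12,000.00) = $1,249.00 + 22.39% × $8,821.00 = $3,224.02

$3,224.02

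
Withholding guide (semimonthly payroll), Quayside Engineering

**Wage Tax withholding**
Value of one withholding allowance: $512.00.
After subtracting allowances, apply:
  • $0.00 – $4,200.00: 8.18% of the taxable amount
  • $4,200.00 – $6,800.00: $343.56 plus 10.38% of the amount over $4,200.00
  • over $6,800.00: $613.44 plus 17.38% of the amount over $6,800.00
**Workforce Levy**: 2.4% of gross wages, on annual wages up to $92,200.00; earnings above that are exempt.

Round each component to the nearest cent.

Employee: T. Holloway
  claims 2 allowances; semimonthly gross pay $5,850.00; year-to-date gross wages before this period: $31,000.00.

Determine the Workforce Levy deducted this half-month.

$140.40

Workforce Levy: 2.4% × $5,850.00 = $140.40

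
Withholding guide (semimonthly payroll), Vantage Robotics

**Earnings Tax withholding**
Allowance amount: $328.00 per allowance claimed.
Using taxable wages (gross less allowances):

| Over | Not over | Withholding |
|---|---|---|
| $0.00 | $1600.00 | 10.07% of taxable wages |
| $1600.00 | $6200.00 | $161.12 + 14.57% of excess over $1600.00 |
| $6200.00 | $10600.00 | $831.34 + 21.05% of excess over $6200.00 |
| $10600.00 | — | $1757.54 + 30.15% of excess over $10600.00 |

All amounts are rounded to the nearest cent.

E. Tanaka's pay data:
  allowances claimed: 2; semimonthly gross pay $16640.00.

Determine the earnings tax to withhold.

Earnings Tax: taxable = $16640.00 − 2×$328.00 = $15984.00
  $1757.54 + 30.15% × ($15984.00 − $10600.00) = $1757.54 + 30.15% × $5384.00 = $3380.82

$3380.82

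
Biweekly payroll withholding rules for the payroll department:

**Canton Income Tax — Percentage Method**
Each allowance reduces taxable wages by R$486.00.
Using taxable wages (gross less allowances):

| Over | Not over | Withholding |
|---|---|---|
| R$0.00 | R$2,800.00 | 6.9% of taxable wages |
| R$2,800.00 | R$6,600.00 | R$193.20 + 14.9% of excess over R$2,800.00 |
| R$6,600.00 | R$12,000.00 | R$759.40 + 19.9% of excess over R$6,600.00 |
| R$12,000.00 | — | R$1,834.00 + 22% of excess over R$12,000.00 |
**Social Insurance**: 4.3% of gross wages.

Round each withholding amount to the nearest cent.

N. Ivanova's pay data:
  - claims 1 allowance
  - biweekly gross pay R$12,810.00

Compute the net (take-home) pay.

Canton Income Tax: taxable = R$12,810.00 − 1×R$486.00 = R$12,324.00
  R$1,834.00 + 22% × (R$12,324.00 − R$12,000.00) = R$1,834.00 + 22% × R$324.00 = R$1,905.28
Social Insurance: 4.3% × R$12,810.00 = R$550.83
Total withheld: R$1,905.28 + R$550.83 = R$2,456.11
Net pay: R$12,810.00 − R$2,456.11 = R$10,353.89

R$10,353.89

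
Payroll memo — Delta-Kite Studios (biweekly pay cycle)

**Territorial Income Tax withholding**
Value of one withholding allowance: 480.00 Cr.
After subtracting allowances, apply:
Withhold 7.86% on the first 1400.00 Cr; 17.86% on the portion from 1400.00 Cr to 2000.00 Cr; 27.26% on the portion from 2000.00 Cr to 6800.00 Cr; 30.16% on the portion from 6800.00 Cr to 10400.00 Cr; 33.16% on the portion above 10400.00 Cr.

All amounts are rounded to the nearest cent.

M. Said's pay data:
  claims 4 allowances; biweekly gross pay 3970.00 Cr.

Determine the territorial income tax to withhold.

Territorial Income Tax: taxable = 3970.00 Cr − 4×480.00 Cr = 2050.00 Cr
  217.20 Cr + 27.26% × (2050.00 Cr − 2000.00 Cr) = 217.20 Cr + 27.26% × 50.00 Cr = 230.83 Cr

230.83 Cr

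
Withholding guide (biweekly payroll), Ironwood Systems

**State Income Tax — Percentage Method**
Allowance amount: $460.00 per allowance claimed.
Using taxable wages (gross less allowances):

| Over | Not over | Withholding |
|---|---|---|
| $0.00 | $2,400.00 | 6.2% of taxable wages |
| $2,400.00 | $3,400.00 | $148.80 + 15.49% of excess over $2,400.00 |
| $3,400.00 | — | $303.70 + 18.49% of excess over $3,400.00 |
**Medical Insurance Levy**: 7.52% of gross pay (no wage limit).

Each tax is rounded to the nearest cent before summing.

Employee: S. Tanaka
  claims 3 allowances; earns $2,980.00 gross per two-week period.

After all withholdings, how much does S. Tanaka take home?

$2,656.70

State Income Tax: taxable = $2,980.00 − 3×$460.00 = $1,600.00
  6.2% × $1,600.00 = $99.20
Medical Insurance Levy: 7.52% × $2,980.00 = $224.10
Total withheld: $99.20 + $224.10 = $323.30
Net pay: $2,980.00 − $323.30 = $2,656.70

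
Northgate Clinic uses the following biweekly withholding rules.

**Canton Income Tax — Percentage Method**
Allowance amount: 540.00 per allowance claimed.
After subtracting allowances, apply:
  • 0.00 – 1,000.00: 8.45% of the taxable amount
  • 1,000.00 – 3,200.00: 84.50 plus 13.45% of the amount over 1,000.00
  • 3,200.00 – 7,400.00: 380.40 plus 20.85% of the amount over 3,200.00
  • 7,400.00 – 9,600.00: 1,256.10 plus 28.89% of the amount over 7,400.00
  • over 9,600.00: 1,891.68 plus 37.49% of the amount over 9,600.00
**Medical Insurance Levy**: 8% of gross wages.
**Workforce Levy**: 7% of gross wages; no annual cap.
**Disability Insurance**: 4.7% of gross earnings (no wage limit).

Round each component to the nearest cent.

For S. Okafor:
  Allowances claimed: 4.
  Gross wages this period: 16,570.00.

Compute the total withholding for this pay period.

6,959.24

Canton Income Tax: taxable = 16,570.00 − 4×540.00 = 14,410.00
  1,891.68 + 37.49% × (14,410.00 − 9,600.00) = 1,891.68 + 37.49% × 4,810.00 = 3,694.95
Medical Insurance Levy: 8% × 16,570.00 = 1,325.60
Workforce Levy: 7% × 16,570.00 = 1,159.90
Disability Insurance: 4.7% × 16,570.00 = 778.79
Total: 3,694.95 + 1,325.60 + 1,159.90 + 778.79 = 6,959.24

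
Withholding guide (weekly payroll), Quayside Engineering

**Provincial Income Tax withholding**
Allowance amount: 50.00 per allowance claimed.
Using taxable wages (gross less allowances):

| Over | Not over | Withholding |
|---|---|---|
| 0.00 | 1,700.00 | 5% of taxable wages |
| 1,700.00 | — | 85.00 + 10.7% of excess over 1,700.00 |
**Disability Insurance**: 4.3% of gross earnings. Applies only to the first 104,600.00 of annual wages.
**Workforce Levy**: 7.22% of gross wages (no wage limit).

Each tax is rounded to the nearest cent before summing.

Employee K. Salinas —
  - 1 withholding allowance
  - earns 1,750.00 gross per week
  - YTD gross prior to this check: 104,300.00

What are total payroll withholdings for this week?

Provincial Income Tax: taxable = 1,750.00 − 1×50.00 = 1,700.00
  5% × 1,700.00 = 85.00
Disability Insurance: cap 104,600.00 − YTD 104,300.00 = 300.00 subject; 4.3% × 300.00 = 12.90
Workforce Levy: 7.22% × 1,750.00 = 126.35
Total: 85.00 + 12.90 + 126.35 = 224.25

224.25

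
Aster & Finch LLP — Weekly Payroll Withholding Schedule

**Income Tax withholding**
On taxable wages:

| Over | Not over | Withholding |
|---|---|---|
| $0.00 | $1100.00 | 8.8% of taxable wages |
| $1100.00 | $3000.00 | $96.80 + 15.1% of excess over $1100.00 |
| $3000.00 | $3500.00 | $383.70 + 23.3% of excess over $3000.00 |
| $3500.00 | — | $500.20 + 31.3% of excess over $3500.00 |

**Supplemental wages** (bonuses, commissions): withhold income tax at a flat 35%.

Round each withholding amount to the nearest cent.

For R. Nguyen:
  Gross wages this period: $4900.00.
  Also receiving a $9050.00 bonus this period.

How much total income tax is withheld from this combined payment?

$4105.90

Income Tax: taxable = $4900.00
  $500.20 + 31.3% × ($4900.00 − $3500.00) = $500.20 + 31.3% × $1400.00 = $938.40
Supplemental (35% flat on bonus): 35% × $9050.00 = $3167.50
Total income tax: $938.40 + $3167.50 = $4105.90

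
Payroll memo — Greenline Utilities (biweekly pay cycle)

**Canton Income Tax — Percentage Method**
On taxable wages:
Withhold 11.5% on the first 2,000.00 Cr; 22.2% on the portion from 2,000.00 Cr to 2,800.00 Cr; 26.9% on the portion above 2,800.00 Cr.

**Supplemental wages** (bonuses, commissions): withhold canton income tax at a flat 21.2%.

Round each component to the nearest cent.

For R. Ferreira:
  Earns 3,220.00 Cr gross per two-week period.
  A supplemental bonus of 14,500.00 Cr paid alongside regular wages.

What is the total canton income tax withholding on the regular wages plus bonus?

3,594.58 Cr

Canton Income Tax: taxable = 3,220.00 Cr
  407.60 Cr + 26.9% × (3,220.00 Cr − 2,800.00 Cr) = 407.60 Cr + 26.9% × 420.00 Cr = 520.58 Cr
Supplemental (21.2% flat on bonus): 21.2% × 14,500.00 Cr = 3,074.00 Cr
Total canton income tax: 520.58 Cr + 3,074.00 Cr = 3,594.58 Cr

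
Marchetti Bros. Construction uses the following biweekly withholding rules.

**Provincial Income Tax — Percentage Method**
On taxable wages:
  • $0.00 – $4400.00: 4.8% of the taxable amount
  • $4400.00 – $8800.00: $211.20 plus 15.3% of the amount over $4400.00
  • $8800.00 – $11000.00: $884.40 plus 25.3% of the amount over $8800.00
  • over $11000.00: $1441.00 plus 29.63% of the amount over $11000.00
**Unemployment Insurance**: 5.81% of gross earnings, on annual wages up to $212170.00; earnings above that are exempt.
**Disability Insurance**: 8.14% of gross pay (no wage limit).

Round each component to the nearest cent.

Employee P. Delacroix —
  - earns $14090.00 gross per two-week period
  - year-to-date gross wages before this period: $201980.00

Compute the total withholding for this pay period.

$4095.54

Provincial Income Tax: taxable = $14090.00
  $1441.00 + 29.63% × ($14090.00 − $11000.00) = $1441.00 + 29.63% × $3090.00 = $2356.57
Unemployment Insurance: cap $212170.00 − YTD $201980.00 = $10190.00 subject; 5.81% × $10190.00 = $592.04
Disability Insurance: 8.14% × $14090.00 = $1146.93
Total: $2356.57 + $592.04 + $1146.93 = $4095.54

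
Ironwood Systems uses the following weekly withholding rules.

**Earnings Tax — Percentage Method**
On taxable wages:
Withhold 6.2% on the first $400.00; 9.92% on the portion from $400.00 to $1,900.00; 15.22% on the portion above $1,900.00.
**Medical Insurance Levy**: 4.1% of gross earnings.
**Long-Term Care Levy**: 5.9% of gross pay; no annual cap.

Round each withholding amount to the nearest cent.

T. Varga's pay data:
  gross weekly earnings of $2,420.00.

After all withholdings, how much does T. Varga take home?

$1,925.26

Earnings Tax: taxable = $2,420.00
  $173.60 + 15.22% × ($2,420.00 − $1,900.00) = $173.60 + 15.22% × $520.00 = $252.74
Medical Insurance Levy: 4.1% × $2,420.00 = $99.22
Long-Term Care Levy: 5.9% × $2,420.00 = $142.78
Total withheld: $252.74 + $99.22 + $142.78 = $494.74
Net pay: $2,420.00 − $494.74 = $1,925.26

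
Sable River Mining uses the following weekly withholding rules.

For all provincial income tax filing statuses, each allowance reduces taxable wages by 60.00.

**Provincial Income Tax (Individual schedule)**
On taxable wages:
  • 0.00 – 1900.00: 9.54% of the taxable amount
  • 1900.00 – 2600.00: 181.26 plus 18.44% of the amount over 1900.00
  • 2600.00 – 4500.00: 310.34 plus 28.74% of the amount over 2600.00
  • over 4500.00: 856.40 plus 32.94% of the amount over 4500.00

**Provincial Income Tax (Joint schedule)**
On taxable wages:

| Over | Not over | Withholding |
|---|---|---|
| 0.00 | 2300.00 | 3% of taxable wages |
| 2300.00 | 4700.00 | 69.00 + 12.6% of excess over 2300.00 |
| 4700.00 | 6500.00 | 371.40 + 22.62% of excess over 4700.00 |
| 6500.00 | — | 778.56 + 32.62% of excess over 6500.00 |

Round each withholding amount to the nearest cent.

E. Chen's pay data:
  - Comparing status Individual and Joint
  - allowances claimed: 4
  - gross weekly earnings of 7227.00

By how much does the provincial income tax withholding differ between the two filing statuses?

Provincial Income Tax (Individual): taxable = 7227.00 − 4×60.00 = 6987.00
  856.40 + 32.94% × (6987.00 − 4500.00) = 856.40 + 32.94% × 2487.00 = 1675.62
Provincial Income Tax (Joint): taxable = 7227.00 − 4×60.00 = 6987.00
  778.56 + 32.62% × (6987.00 − 6500.00) = 778.56 + 32.62% × 487.00 = 937.42
Difference: |1675.62 − 937.42| = 738.20 (higher under Individual)

738.20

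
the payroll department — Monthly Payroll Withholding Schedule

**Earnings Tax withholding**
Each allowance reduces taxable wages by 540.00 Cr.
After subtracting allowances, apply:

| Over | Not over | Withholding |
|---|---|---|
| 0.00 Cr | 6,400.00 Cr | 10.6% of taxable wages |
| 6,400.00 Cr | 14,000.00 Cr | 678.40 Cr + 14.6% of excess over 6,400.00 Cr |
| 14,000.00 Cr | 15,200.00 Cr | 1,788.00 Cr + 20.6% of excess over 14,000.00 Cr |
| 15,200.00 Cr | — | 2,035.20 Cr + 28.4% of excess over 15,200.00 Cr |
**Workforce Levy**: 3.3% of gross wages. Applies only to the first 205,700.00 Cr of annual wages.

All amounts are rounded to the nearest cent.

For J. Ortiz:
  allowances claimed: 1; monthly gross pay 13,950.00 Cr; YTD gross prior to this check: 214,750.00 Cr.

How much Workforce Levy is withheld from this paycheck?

Workforce Levy: YTD 214,750.00 Cr ≥ cap 205,700.00 Cr → 0.00 Cr

0.00 Cr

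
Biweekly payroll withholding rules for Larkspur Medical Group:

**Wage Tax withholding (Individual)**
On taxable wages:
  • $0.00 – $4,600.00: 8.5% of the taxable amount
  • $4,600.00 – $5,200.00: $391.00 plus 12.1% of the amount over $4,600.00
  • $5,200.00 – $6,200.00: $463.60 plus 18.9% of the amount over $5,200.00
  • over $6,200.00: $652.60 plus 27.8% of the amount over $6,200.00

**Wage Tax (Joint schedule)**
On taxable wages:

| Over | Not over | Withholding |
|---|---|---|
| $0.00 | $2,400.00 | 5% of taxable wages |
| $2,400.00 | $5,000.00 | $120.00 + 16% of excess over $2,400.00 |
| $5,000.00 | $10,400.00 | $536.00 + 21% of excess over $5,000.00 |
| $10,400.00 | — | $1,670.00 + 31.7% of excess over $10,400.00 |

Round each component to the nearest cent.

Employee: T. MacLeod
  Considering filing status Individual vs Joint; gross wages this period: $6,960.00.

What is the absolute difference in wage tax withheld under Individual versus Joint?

Wage Tax (Individual): taxable = $6,960.00
  $652.60 + 27.8% × ($6,960.00 − $6,200.00) = $652.60 + 27.8% × $760.00 = $863.88
Wage Tax (Joint): taxable = $6,960.00
  $536.00 + 21% × ($6,960.00 − $5,000.00) = $536.00 + 21% × $1,960.00 = $947.60
Difference: |$863.88 − $947.60| = $83.72 (higher under Joint)

$83.72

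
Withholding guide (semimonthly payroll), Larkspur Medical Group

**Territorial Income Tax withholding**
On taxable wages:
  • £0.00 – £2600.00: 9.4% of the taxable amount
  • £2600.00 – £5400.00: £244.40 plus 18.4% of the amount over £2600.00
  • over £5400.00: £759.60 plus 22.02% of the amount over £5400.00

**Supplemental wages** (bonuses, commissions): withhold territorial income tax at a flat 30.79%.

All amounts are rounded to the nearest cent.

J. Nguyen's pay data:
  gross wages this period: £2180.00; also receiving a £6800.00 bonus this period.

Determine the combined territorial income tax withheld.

Territorial Income Tax: taxable = £2180.00
  9.4% × £2180.00 = £204.92
Supplemental (30.79% flat on bonus): 30.79% × £6800.00 = £2093.72
Total territorial income tax: £204.92 + £2093.72 = £2298.64

£2298.64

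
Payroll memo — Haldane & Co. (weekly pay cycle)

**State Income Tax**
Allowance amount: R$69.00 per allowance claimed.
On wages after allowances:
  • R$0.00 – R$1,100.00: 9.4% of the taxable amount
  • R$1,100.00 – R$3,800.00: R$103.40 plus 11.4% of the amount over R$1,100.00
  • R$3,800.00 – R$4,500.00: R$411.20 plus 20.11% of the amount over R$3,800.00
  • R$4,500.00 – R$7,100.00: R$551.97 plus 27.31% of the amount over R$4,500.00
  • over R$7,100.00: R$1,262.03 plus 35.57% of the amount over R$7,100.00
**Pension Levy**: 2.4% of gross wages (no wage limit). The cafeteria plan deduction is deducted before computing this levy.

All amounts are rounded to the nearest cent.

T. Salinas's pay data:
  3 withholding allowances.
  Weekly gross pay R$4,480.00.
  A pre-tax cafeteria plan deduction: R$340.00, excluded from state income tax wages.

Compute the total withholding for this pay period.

State Income Tax: taxable = R$4,480.00 − R$340.00 − 3×R$69.00 = R$3,933.00
  R$411.20 + 20.11% × (R$3,933.00 − R$3,800.00) = R$411.20 + 20.11% × R$133.00 = R$437.95
Pension Levy: 2.4% × R$4,140.00 = R$99.36
Total: R$437.95 + R$99.36 = R$537.31

R$537.31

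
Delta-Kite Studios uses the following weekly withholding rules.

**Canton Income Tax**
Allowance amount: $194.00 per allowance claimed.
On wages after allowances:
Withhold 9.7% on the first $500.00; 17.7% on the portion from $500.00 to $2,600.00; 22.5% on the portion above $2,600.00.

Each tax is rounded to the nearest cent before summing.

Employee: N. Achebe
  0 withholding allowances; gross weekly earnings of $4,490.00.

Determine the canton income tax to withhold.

$845.45

Canton Income Tax: taxable = $4,490.00
  $420.20 + 22.5% × ($4,490.00 − $2,600.00) = $420.20 + 22.5% × $1,890.00 = $845.45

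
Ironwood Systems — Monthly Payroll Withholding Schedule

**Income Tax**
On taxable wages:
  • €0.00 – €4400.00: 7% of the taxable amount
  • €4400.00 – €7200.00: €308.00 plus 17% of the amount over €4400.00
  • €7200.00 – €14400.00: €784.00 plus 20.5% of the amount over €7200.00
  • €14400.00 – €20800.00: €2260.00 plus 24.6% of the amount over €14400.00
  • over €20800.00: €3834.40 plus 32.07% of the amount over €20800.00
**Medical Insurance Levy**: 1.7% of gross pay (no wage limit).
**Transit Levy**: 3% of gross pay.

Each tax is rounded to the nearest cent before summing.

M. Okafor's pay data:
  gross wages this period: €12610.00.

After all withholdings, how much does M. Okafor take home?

Income Tax: taxable = €12610.00
  €784.00 + 20.5% × (€12610.00 − €7200.00) = €784.00 + 20.5% × €5410.00 = €1893.05
Medical Insurance Levy: 1.7% × €12610.00 = €214.37
Transit Levy: 3% × €12610.00 = €378.30
Total withheld: €1893.05 + €214.37 + €378.30 = €2485.72
Net pay: €12610.00 − €2485.72 = €10124.28

€10124.28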